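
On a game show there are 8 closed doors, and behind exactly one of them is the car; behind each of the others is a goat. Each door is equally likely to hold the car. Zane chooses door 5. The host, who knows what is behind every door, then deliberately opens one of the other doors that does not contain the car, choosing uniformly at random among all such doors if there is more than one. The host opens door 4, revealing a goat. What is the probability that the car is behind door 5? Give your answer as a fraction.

1/8

Consider each possible location of the car in turn.
If it is behind any of doors 1, 2, 3, 6, 7, and 8 (prior 1/8 each): the host has 6 equally likely choices, so probability 1/6; weight (1/8)·(1/6) = 1/48 each.
If it is behind door 4 (prior 1/8): the host opened door 4, so this case is ruled out; weight (1/8)·0 = 0.
If it is behind door 5 (prior 1/8): the host has 7 equally likely choices, so probability 1/7; weight (1/8)·(1/7) = 1/56.
The weights sum to 1/7.
So P(the car behind door 5 | the host opened door 4) = (1/56) / (1/7) = 1/8.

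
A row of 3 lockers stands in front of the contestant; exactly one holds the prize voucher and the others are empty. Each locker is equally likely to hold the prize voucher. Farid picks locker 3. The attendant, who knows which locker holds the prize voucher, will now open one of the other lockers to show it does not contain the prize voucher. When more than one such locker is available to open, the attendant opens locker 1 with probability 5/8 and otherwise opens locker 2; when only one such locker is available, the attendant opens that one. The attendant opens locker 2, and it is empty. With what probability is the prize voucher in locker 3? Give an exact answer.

3/11

Consider each possible location of the prize voucher in turn.
If it is in locker 1 (prior 1/3): only locker 2 is available, probability 1; weight (1/3)·1 = 1/3.
If it is in locker 2 (prior 1/3): the attendant opened locker 2, so this case is ruled out; weight (1/3)·0 = 0.
If it is in locker 3 (prior 1/3): locker 1 is available but not opened, probability 3/8; weight (1/3)·(3/8) = 1/8.
The weights sum to 11/24.
So P(the prize voucher in locker 3 | the attendant opened locker 2) = (1/8) / (11/24) = 3/11.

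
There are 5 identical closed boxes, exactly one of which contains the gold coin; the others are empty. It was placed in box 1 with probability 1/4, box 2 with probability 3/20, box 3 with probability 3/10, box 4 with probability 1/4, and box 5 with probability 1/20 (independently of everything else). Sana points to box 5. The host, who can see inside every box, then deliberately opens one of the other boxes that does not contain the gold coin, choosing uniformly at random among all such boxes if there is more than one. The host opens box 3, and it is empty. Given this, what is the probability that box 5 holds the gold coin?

Apply Bayes' rule, conditioning on where the gold coin actually is.
If it is in either of boxes 1 and 4 (prior 1/4 each): the host has 3 equally likely choices, so probability 1/3; weight (1/4)·(1/3) = 1/12 each.
If it is in box 2 (prior 3/20): the host has 3 equally likely choices, so probability 1/3; weight (3/20)·(1/3) = 1/20.
If it is in box 3 (prior 3/10): the host opened box 3, so this case is ruled out; weight (3/10)·0 = 0.
If it is in box 5 (prior 1/20): the host has 4 equally likely choices, so probability 1/4; weight (1/20)·(1/4) = 1/80.
The weights sum to 11/48.
So P(the gold coin in box 5 | the host opened box 3) = (1/80) / (11/48) = 3/55.

3/55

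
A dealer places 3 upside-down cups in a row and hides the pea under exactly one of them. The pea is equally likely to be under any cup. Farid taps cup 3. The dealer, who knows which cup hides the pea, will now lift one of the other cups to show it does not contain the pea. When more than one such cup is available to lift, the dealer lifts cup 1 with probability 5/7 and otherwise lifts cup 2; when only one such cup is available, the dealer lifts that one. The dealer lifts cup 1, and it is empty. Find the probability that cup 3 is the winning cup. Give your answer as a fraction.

Consider each possible location of the pea in turn.
If it is under cup 1 (prior 1/3): the dealer opened cup 1, so this case is ruled out; weight (1/3)·0 = 0.
If it is under cup 2 (prior 1/3): only cup 1 is available, probability 1; weight (1/3)·1 = 1/3.
If it is under cup 3 (prior 1/3): cup 1 is available, opened with probability 5/7; weight (1/3)·(5/7) = 5/21.
The weights sum to 4/7.
So P(the pea under cup 3 | the dealer opened cup 1) = (5/21) / (4/7) = 5/12.

5/12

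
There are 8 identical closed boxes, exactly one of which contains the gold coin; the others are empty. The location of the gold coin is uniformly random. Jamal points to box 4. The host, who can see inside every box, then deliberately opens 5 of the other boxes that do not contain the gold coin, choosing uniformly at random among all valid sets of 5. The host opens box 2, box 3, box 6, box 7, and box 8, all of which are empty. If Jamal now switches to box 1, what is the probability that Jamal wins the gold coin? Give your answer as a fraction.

Consider each possible location of the gold coin in turn.
If it is in either of boxes 1 and 5 (prior 1/8 each): the host has 6 equally likely choices, so probability 1/6; weight (1/8)·(1/6) = 1/48 each.
If it is in any of boxes 2, 3, 6, 7, and 8 (prior 1/8 each): that box was opened and seen not to hold the prize — ruled out; weight (1/8)·0 = 0 each.
If it is in box 4 (prior 1/8): the host has 21 equally likely choices, so probability 1/21; weight (1/8)·(1/21) = 1/168.
The weights sum to 1/21.
So P(the gold coin in box 1 | the host opened box 2, box 3, box 6, box 7, and box 8) = (1/48) / (1/21) = 7/16.

7/16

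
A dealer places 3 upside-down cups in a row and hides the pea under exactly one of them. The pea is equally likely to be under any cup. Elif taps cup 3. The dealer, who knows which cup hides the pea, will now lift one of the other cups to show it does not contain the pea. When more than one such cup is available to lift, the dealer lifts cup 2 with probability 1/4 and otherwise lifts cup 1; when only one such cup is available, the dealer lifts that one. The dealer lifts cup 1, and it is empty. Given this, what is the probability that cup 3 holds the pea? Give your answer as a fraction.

3/7

Apply Bayes' rule, conditioning on where the pea actually is.
If it is under cup 1 (prior 1/3): the dealer opened cup 1, so this case is ruled out; weight (1/3)·0 = 0.
If it is under cup 2 (prior 1/3): only cup 1 is available, probability 1; weight (1/3)·1 = 1/3.
If it is under cup 3 (prior 1/3): cup 2 is available but not opened, probability 3/4; weight (1/3)·(3/4) = 1/4.
The weights sum to 7/12.
So P(the pea under cup 3 | the dealer opened cup 1) = (1/4) / (7/12) = 3/7.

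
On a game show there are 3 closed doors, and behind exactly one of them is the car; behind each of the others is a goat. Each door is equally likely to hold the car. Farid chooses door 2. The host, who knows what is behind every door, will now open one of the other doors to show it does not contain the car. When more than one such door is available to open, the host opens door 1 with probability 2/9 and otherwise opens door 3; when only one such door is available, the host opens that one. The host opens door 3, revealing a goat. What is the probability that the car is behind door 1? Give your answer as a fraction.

9/16

Condition on the true location of the car.
If it is behind door 1 (prior 1/3): only door 3 is available, probability 1; weight (1/3)·1 = 1/3.
If it is behind door 2 (prior 1/3): door 1 is available but not opened, probability 7/9; weight (1/3)·(7/9) = 7/27.
If it is behind door 3 (prior 1/3): the host opened door 3, so this case is ruled out; weight (1/3)·0 = 0.
The weights sum to 16/27.
So P(the car behind door 1 | the host opened door 3) = (1/3) / (16/27) = 9/16.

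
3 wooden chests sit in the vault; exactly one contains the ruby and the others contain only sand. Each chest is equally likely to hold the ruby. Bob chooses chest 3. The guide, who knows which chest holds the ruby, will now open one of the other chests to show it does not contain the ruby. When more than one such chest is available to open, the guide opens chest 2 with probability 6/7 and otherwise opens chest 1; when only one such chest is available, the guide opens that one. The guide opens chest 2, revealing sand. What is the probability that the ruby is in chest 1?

7/13

Apply Bayes' rule, conditioning on where the ruby actually is.
If it is in chest 1 (prior 1/3): only chest 2 is available, probability 1; weight (1/3)·1 = 1/3.
If it is in chest 2 (prior 1/3): the guide opened chest 2, so this case is ruled out; weight (1/3)·0 = 0.
If it is in chest 3 (prior 1/3): chest 2 is available, opened with probability 6/7; weight (1/3)·(6/7) = 2/7.
The weights sum to 13/21.
So P(the ruby in chest 1 | the guide opened chest 2) = (1/3) / (13/21) = 7/13.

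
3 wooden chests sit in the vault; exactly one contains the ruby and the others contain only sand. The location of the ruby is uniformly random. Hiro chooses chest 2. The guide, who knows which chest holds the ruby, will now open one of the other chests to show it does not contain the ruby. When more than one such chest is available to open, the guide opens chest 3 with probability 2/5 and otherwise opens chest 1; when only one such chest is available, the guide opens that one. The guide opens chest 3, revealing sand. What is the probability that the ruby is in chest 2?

Condition on the true location of the ruby.
If it is in chest 1 (prior 1/3): only chest 3 is available, probability 1; weight (1/3)·1 = 1/3.
If it is in chest 2 (prior 1/3): chest 3 is available, opened with probability 2/5; weight (1/3)·(2/5) = 2/15.
If it is in chest 3 (prior 1/3): the guide opened chest 3, so this case is ruled out; weight (1/3)·0 = 0.
The weights sum to 7/15.
So P(the ruby in chest 2 | the guide opened chest 3) = (2/15) / (7/15) = 2/7.

2/7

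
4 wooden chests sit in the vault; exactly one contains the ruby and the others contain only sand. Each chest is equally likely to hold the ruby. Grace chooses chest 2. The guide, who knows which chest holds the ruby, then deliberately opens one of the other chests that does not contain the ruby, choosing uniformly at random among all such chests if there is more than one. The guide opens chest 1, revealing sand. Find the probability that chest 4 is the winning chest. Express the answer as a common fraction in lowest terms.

3/8

Apply Bayes' rule, conditioning on where the ruby actually is.
If it is in chest 1 (prior 1/4): the guide opened chest 1, so this case is ruled out; weight (1/4)·0 = 0.
If it is in chest 2 (prior 1/4): the guide has 3 equally likely choices, so probability 1/3; weight (1/4)·(1/3) = 1/12.
If it is in either of chests 3 and 4 (prior 1/4 each): the guide has 2 equally likely choices, so probability 1/2; weight (1/4)·(1/2) = 1/8 each.
The weights sum to 1/3.
So P(the ruby in chest 4 | the guide opened chest 1) = (1/8) / (1/3) = 3/8.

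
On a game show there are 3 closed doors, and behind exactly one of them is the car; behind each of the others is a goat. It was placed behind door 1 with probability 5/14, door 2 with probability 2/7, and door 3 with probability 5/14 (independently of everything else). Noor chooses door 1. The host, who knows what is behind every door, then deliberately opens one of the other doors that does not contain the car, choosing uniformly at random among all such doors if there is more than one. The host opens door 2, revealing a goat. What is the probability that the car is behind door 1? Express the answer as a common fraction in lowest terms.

1/3

Apply Bayes' rule, conditioning on where the car actually is.
If it is behind door 1 (prior 5/14): the host has 2 equally likely choices, so probability 1/2; weight (5/14)·(1/2) = 5/28.
If it is behind door 2 (prior 2/7): the host opened door 2, so this case is ruled out; weight (2/7)·0 = 0.
If it is behind door 3 (prior 5/14): the host has no choice, probability 1; weight (5/14)·1 = 5/14.
The weights sum to 15/28.
So P(the car behind door 1 | the host opened door 2) = (5/28) / (15/28) = 1/3.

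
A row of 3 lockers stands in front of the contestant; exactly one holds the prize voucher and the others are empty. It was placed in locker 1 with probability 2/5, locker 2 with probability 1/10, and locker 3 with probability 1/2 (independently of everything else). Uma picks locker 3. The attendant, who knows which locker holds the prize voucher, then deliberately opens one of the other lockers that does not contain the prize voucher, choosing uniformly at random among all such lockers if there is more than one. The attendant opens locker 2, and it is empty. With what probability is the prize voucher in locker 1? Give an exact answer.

8/13

Consider each possible location of the prize voucher in turn.
If it is in locker 1 (prior 2/5): the attendant has no choice, probability 1; weight (2/5)·1 = 2/5.
If it is in locker 2 (prior 1/10): the attendant opened locker 2, so this case is ruled out; weight (1/10)·0 = 0.
If it is in locker 3 (prior 1/2): the attendant has 2 equally likely choices, so probability 1/2; weight (1/2)·(1/2) = 1/4.
The weights sum to 13/20.
So P(the prize voucher in locker 1 | the attendant opened locker 2) = (2/5) / (13/20) = 8/13.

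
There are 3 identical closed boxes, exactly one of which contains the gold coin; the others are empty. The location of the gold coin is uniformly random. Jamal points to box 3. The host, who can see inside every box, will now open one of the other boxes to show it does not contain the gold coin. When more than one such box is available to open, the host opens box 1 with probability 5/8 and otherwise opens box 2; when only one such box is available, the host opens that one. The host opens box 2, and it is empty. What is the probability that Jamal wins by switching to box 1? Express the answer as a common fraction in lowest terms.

8/11

Apply Bayes' rule, conditioning on where the gold coin actually is.
If it is in box 1 (prior 1/3): only box 2 is available, probability 1; weight (1/3)·1 = 1/3.
If it is in box 2 (prior 1/3): the host opened box 2, so this case is ruled out; weight (1/3)·0 = 0.
If it is in box 3 (prior 1/3): box 1 is available but not opened, probability 3/8; weight (1/3)·(3/8) = 1/8.
The weights sum to 11/24.
So P(the gold coin in box 1 | the host opened box 2) = (1/3) / (11/24) = 8/11.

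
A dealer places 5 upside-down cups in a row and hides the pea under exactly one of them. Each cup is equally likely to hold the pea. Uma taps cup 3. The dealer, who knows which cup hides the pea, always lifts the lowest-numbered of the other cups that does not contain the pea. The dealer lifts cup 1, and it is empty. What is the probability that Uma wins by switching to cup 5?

1/4

Consider each possible location of the pea in turn.
If it is under cup 1 (prior 1/5): the dealer opened cup 1, so this case is ruled out; weight (1/5)·0 = 0.
If it is under any of cups 2, 3, 4, and 5 (prior 1/5 each): cup 1 is the lowest-numbered option available, probability 1; weight (1/5)·1 = 1/5 each.
The weights sum to 4/5.
So P(the pea under cup 5 | the dealer opened cup 1) = (1/5) / (4/5) = 1/4.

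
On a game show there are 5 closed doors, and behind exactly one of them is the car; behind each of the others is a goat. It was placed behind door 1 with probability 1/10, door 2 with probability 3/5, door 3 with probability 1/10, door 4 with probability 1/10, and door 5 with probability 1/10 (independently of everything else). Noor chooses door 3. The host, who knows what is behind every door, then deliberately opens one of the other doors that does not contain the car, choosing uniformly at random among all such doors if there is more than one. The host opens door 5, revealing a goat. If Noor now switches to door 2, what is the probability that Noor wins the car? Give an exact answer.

Apply Bayes' rule, conditioning on where the car actually is.
If it is behind either of doors 1 and 4 (prior 1/10 each): the host has 3 equally likely choices, so probability 1/3; weight (1/10)·(1/3) = 1/30 each.
If it is behind door 2 (prior 3/5): the host has 3 equally likely choices, so probability 1/3; weight (3/5)·(1/3) = 1/5.
If it is behind door 3 (prior 1/10): the host has 4 equally likely choices, so probability 1/4; weight (1/10)·(1/4) = 1/40.
If it is behind door 5 (prior 1/10): the host opened door 5, so this case is ruled out; weight (1/10)·0 = 0.
The weights sum to 7/24.
So P(the car behind door 2 | the host opened door 5) = (1/5) / (7/24) = 24/35.

24/35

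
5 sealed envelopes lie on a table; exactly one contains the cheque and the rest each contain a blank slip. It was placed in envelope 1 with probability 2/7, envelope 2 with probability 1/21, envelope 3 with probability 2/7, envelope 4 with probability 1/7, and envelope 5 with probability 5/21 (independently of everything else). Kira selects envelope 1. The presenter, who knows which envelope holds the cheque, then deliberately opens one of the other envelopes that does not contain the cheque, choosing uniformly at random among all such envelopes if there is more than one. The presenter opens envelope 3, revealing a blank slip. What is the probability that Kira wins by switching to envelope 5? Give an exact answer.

10/27

Consider each possible location of the cheque in turn.
If it is in envelope 1 (prior 2/7): the presenter has 4 equally likely choices, so probability 1/4; weight (2/7)·(1/4) = 1/14.
If it is in envelope 2 (prior 1/21): the presenter has 3 equally likely choices, so probability 1/3; weight (1/21)·(1/3) = 1/63.
If it is in envelope 3 (prior 2/7): the presenter opened envelope 3, so this case is ruled out; weight (2/7)·0 = 0.
If it is in envelope 4 (prior 1/7): the presenter has 3 equally likely choices, so probability 1/3; weight (1/7)·(1/3) = 1/21.
If it is in envelope 5 (prior 5/21): the presenter has 3 equally likely choices, so probability 1/3; weight (5/21)·(1/3) = 5/63.
The weights sum to 3/14.
So P(the cheque in envelope 5 | the presenter opened envelope 3) = (5/63) / (3/14) = 10/27.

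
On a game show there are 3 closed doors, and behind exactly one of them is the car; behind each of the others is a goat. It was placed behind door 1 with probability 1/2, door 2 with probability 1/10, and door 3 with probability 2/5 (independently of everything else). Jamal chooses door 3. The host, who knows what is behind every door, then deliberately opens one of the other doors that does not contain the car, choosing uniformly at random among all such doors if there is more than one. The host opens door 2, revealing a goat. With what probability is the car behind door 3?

Condition on the true location of the car.
If it is behind door 1 (prior 1/2): the host has no choice, probability 1; weight (1/2)·1 = 1/2.
If it is behind door 2 (prior 1/10): the host opened door 2, so this case is ruled out; weight (1/10)·0 = 0.
If it is behind door 3 (prior 2/5): the host has 2 equally likely choices, so probability 1/2; weight (2/5)·(1/2) = 1/5.
The weights sum to 7/10.
So P(the car behind door 3 | the host opened door 2) = (1/5) / (7/10) = 2/7.

2/7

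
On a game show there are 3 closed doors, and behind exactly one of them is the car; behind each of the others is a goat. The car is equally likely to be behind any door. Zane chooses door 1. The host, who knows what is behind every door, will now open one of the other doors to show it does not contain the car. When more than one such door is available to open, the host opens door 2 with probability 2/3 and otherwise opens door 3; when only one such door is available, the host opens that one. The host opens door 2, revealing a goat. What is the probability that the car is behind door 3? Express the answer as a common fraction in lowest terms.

3/5

Apply Bayes' rule, conditioning on where the car actually is.
If it is behind door 1 (prior 1/3): door 2 is available, opened with probability 2/3; weight (1/3)·(2/3) = 2/9.
If it is behind door 2 (prior 1/3): the host opened door 2, so this case is ruled out; weight (1/3)·0 = 0.
If it is behind door 3 (prior 1/3): only door 2 is available, probability 1; weight (1/3)·1 = 1/3.
The weights sum to 5/9.
So P(the car behind door 3 | the host opened door 2) = (1/3) / (5/9) = 3/5.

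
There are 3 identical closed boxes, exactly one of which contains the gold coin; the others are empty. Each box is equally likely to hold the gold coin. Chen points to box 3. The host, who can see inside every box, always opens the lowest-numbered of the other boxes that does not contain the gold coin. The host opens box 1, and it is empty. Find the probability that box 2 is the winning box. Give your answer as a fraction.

Consider each possible location of the gold coin in turn.
If it is in box 1 (prior 1/3): the host opened box 1, so this case is ruled out; weight (1/3)·0 = 0.
If it is in either of boxes 2 and 3 (prior 1/3 each): box 1 is the lowest-numbered option available, probability 1; weight (1/3)·1 = 1/3 each.
The weights sum to 2/3.
So P(the gold coin in box 2 | the host opened box 1) = (1/3) / (2/3) = 1/2.

1/2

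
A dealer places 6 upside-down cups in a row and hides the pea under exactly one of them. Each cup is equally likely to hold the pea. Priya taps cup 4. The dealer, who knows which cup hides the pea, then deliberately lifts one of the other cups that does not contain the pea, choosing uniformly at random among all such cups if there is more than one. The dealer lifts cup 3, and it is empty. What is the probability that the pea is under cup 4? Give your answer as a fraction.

Condition on the true location of the pea.
If it is under any of cups 1, 2, 5, and 6 (prior 1/6 each): the dealer has 4 equally likely choices, so probability 1/4; weight (1/6)·(1/4) = 1/24 each.
If it is under cup 3 (prior 1/6): the dealer opened cup 3, so this case is ruled out; weight (1/6)·0 = 0.
If it is under cup 4 (prior 1/6): the dealer has 5 equally likely choices, so probability 1/5; weight (1/6)·(1/5) = 1/30.
The weights sum to 1/5.
So P(the pea under cup 4 | the dealer opened cup 3) = (1/30) / (1/5) = 1/6.

1/6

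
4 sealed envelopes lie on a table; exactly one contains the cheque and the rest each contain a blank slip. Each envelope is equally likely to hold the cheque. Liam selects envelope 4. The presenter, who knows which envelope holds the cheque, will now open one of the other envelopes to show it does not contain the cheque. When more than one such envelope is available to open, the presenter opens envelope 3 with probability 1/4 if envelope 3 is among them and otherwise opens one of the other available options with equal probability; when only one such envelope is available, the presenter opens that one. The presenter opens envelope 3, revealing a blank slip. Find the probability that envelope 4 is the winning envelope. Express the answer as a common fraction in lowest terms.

Consider each possible location of the cheque in turn.
If it is in any of envelopes 1, 2, and 4 (prior 1/4 each): envelope 3 is available, opened with probability 1/4; weight (1/4)·(1/4) = 1/16 each.
If it is in envelope 3 (prior 1/4): the presenter opened envelope 3, so this case is ruled out; weight (1/4)·0 = 0.
The weights sum to 3/16.
So P(the cheque in envelope 4 | the presenter opened envelope 3) = (1/16) / (3/16) = 1/3.

1/3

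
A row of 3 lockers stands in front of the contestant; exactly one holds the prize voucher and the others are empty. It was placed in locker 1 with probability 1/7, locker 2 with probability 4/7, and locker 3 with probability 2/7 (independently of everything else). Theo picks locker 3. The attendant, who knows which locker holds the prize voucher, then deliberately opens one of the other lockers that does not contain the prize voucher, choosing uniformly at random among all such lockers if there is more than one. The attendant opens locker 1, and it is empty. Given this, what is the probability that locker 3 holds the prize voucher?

1/5

Condition on the true location of the prize voucher.
If it is in locker 1 (prior 1/7): the attendant opened locker 1, so this case is ruled out; weight (1/7)·0 = 0.
If it is in locker 2 (prior 4/7): the attendant has no choice, probability 1; weight (4/7)·1 = 4/7.
If it is in locker 3 (prior 2/7): the attendant has 2 equally likely choices, so probability 1/2; weight (2/7)·(1/2) = 1/7.
The weights sum to 5/7.
So P(the prize voucher in locker 3 | the attendant opened locker 1) = (1/7) / (5/7) = 1/5.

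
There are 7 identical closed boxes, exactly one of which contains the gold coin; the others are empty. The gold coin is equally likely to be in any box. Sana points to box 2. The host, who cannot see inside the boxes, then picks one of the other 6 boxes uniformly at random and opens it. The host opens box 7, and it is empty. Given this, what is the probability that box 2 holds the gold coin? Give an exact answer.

Apply Bayes' rule, conditioning on where the gold coin actually is.
If it is in any of boxes 1, 2, 3, 4, 5, and 6 (prior 1/7 each): the host picks box 7 with probability 1/6 regardless, and it is not the prize; weight (1/7)·(1/6) = 1/42 each.
If it is in box 7 (prior 1/7): the host opened box 7, so this case is ruled out; weight (1/7)·0 = 0.
The weights sum to 1/7.
So P(the gold coin in box 2 | the host opened box 7) = (1/42) / (1/7) = 1/6.

1/6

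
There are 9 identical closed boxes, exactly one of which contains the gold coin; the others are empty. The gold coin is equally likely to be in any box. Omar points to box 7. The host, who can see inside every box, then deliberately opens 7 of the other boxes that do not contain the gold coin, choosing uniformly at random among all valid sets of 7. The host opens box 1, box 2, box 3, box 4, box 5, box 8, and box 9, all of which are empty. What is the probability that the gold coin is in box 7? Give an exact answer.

1/9

Consider each possible location of the gold coin in turn.
If it is in any of boxes 1, 2, 3, 4, 5, 8, and 9 (prior 1/9 each): that box was opened and seen not to hold the prize — ruled out; weight (1/9)·0 = 0 each.
If it is in box 6 (prior 1/9): the host has no choice, probability 1; weight (1/9)·1 = 1/9.
If it is in box 7 (prior 1/9): the host has 8 equally likely choices, so probability 1/8; weight (1/9)·(1/8) = 1/72.
The weights sum to 1/8.
So P(the gold coin in box 7 | the host opened box 1, box 2, box 3, box 4, box 5, box 8, and box 9) = (1/72) / (1/8) = 1/9.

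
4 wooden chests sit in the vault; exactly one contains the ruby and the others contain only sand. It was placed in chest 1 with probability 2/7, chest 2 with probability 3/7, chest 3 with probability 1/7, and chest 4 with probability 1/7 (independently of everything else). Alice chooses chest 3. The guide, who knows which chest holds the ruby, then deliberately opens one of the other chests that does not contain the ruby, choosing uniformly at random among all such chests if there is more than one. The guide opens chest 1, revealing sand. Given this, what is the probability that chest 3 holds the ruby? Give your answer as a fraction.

1/7

Condition on the true location of the ruby.
If it is in chest 1 (prior 2/7): the guide opened chest 1, so this case is ruled out; weight (2/7)·0 = 0.
If it is in chest 2 (prior 3/7): the guide has 2 equally likely choices, so probability 1/2; weight (3/7)·(1/2) = 3/14.
If it is in chest 3 (prior 1/7): the guide has 3 equally likely choices, so probability 1/3; weight (1/7)·(1/3) = 1/21.
If it is in chest 4 (prior 1/7): the guide has 2 equally likely choices, so probability 1/2; weight (1/7)·(1/2) = 1/14.
The weights sum to 1/3.
So P(the ruby in chest 3 | the guide opened chest 1) = (1/21) / (1/3) = 1/7.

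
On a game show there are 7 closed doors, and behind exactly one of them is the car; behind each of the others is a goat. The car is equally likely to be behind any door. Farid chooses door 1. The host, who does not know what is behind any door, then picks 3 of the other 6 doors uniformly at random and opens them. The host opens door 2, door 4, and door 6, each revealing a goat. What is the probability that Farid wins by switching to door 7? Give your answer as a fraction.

1/4

Condition on the true location of the car.
If it is behind any of doors 1, 3, 5, and 7 (prior 1/7 each): the host picks exactly this set with probability 1/20 regardless, and none is the prize; weight (1/7)·(1/20) = 1/140 each.
If it is behind any of doors 2, 4, and 6 (prior 1/7 each): that door was opened and seen not to hold the prize — ruled out; weight (1/7)·0 = 0 each.
The weights sum to 1/35.
So P(the car behind door 7 | the host opened door 2, door 4, and door 6) = (1/140) / (1/35) = 1/4.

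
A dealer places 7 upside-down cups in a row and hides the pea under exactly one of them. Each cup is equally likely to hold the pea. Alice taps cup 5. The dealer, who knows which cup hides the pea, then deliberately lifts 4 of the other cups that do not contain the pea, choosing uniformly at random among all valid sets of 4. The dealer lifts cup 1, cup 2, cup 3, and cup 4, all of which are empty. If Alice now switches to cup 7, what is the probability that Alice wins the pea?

Consider each possible location of the pea in turn.
If it is under any of cups 1, 2, 3, and 4 (prior 1/7 each): that cup was opened and seen not to hold the prize — ruled out; weight (1/7)·0 = 0 each.
If it is under cup 5 (prior 1/7): the dealer has 15 equally likely choices, so probability 1/15; weight (1/7)·(1/15) = 1/105.
If it is under either of cups 6 and 7 (prior 1/7 each): the dealer has 5 equally likely choices, so probability 1/5; weight (1/7)·(1/5) = 1/35 each.
The weights sum to 1/15.
So P(the pea under cup 7 | the dealer opened cup 1, cup 2, cup 3, and cup 4) = (1/35) / (1/15) = 3/7.

3/7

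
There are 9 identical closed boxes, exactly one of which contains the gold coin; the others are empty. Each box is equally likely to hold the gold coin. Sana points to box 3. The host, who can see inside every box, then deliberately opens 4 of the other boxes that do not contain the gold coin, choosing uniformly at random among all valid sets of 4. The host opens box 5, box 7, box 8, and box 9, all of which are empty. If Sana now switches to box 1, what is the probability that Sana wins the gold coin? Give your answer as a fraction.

2/9

Condition on the true location of the gold coin.
If it is in any of boxes 1, 2, 4, and 6 (prior 1/9 each): the host has 35 equally likely choices, so probability 1/35; weight (1/9)·(1/35) = 1/315 each.
If it is in box 3 (prior 1/9): the host has 70 equally likely choices, so probability 1/70; weight (1/9)·(1/70) = 1/630.
If it is in any of boxes 5, 7, 8, and 9 (prior 1/9 each): that box was opened and seen not to hold the prize — ruled out; weight (1/9)·0 = 0 each.
The weights sum to 1/70.
So P(the gold coin in box 1 | the host opened box 5, box 7, box 8, and box 9) = (1/315) / (1/70) = 2/9.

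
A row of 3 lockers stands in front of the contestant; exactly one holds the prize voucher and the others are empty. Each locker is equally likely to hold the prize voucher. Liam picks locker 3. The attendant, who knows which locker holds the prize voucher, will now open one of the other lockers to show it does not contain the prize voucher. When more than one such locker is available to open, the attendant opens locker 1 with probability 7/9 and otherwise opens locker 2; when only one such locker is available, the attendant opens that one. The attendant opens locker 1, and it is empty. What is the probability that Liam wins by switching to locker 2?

Condition on the true location of the prize voucher.
If it is in locker 1 (prior 1/3): the attendant opened locker 1, so this case is ruled out; weight (1/3)·0 = 0.
If it is in locker 2 (prior 1/3): only locker 1 is available, probability 1; weight (1/3)·1 = 1/3.
If it is in locker 3 (prior 1/3): locker 1 is available, opened with probability 7/9; weight (1/3)·(7/9) = 7/27.
The weights sum to 16/27.
So P(the prize voucher in locker 2 | the attendant opened locker 1) = (1/3) / (16/27) = 9/16.

9/16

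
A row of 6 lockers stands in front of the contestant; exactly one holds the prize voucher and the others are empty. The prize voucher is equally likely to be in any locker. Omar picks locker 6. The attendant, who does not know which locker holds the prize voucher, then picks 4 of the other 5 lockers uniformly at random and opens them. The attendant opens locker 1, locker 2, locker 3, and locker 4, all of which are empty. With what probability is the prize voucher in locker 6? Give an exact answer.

Consider each possible location of the prize voucher in turn.
If it is in any of lockers 1, 2, 3, and 4 (prior 1/6 each): that locker was opened and seen not to hold the prize — ruled out; weight (1/6)·0 = 0 each.
If it is in either of lockers 5 and 6 (prior 1/6 each): the attendant picks exactly this set with probability 1/5 regardless, and none is the prize; weight (1/6)·(1/5) = 1/30 each.
The weights sum to 1/15.
So P(the prize voucher in locker 6 | the attendant opened locker 1, locker 2, locker 3, and locker 4) = (1/30) / (1/15) = 1/2.

1/2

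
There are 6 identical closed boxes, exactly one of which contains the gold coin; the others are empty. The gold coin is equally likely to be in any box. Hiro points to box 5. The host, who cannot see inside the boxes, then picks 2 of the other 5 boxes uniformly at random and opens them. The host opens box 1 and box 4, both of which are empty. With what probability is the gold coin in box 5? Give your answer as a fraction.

Apply Bayes' rule, conditioning on where the gold coin actually is.
If it is in either of boxes 1 and 4 (prior 1/6 each): that box was opened and seen not to hold the prize — ruled out; weight (1/6)·0 = 0 each.
If it is in any of boxes 2, 3, 5, and 6 (prior 1/6 each): the host picks exactly this set with probability 1/10 regardless, and none is the prize; weight (1/6)·(1/10) = 1/60 each.
The weights sum to 1/15.
So P(the gold coin in box 5 | the host opened box 1 and box 4) = (1/60) / (1/15) = 1/4.

1/4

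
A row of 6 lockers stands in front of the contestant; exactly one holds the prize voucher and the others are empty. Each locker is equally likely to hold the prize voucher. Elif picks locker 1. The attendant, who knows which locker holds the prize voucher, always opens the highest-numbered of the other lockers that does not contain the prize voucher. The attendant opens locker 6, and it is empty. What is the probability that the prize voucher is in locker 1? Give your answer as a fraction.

Condition on the true location of the prize voucher.
If it is in any of lockers 1, 2, 3, 4, and 5 (prior 1/6 each): locker 6 is the highest-numbered option available, probability 1; weight (1/6)·1 = 1/6 each.
If it is in locker 6 (prior 1/6): the attendant opened locker 6, so this case is ruled out; weight (1/6)·0 = 0.
The weights sum to 5/6.
So P(the prize voucher in locker 1 | the attendant opened locker 6) = (1/6) / (5/6) = 1/5.

1/5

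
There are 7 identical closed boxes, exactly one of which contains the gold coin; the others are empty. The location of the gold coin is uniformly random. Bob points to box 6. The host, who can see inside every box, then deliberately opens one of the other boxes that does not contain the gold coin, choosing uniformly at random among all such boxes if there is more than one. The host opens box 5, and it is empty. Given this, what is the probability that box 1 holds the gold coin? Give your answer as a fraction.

Consider each possible location of the gold coin in turn.
If it is in any of boxes 1, 2, 3, 4, and 7 (prior 1/7 each): the host has 5 equally likely choices, so probability 1/5; weight (1/7)·(1/5) = 1/35 each.
If it is in box 5 (prior 1/7): the host opened box 5, so this case is ruled out; weight (1/7)·0 = 0.
If it is in box 6 (prior 1/7): the host has 6 equally likely choices, so probability 1/6; weight (1/7)·(1/6) = 1/42.
The weights sum to 1/6.
So P(the gold coin in box 1 | the host opened box 5) = (1/35) / (1/6) = 6/35.

6/35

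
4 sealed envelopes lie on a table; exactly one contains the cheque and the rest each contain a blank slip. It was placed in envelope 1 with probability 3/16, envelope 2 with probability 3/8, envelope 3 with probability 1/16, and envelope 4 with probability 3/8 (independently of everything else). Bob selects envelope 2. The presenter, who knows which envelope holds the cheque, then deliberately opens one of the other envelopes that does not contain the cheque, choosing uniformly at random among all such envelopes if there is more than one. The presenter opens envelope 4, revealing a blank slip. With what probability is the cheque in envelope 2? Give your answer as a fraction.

Consider each possible location of the cheque in turn.
If it is in envelope 1 (prior 3/16): the presenter has 2 equally likely choices, so probability 1/2; weight (3/16)·(1/2) = 3/32.
If it is in envelope 2 (prior 3/8): the presenter has 3 equally likely choices, so probability 1/3; weight (3/8)·(1/3) = 1/8.
If it is in envelope 3 (prior 1/16): the presenter has 2 equally likely choices, so probability 1/2; weight (1/16)·(1/2) = 1/32.
If it is in envelope 4 (prior 3/8): the presenter opened envelope 4, so this case is ruled out; weight (3/8)·0 = 0.
The weights sum to 1/4.
So P(the cheque in envelope 2 | the presenter opened envelope 4) = (1/8) / (1/4) = 1/2.

1/2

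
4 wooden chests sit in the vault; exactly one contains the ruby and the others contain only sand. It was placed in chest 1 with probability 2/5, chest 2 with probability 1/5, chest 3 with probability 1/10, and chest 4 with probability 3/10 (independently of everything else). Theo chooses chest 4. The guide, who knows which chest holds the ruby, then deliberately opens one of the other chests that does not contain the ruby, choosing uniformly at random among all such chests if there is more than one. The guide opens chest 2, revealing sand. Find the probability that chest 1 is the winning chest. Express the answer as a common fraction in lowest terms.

Condition on the true location of the ruby.
If it is in chest 1 (prior 2/5): the guide has 2 equally likely choices, so probability 1/2; weight (2/5)·(1/2) = 1/5.
If it is in chest 2 (prior 1/5): the guide opened chest 2, so this case is ruled out; weight (1/5)·0 = 0.
If it is in chest 3 (prior 1/10): the guide has 2 equally likely choices, so probability 1/2; weight (1/10)·(1/2) = 1/20.
If it is in chest 4 (prior 3/10): the guide has 3 equally likely choices, so probability 1/3; weight (3/10)·(1/3) = 1/10.
The weights sum to 7/20.
So P(the ruby in chest 1 | the guide opened chest 2) = (1/5) / (7/20) = 4/7.

4/7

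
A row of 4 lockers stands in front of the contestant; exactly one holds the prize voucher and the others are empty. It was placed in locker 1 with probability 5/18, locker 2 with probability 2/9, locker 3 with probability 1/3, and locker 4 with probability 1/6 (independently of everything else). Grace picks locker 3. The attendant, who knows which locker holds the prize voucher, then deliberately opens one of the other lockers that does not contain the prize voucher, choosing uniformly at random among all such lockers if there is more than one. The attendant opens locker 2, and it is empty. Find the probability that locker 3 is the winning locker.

Consider each possible location of the prize voucher in turn.
If it is in locker 1 (prior 5/18): the attendant has 2 equally likely choices, so probability 1/2; weight (5/18)·(1/2) = 5/36.
If it is in locker 2 (prior 2/9): the attendant opened locker 2, so this case is ruled out; weight (2/9)·0 = 0.
If it is in locker 3 (prior 1/3): the attendant has 3 equally likely choices, so probability 1/3; weight (1/3)·(1/3) = 1/9.
If it is in locker 4 (prior 1/6): the attendant has 2 equally likely choices, so probability 1/2; weight (1/6)·(1/2) = 1/12.
The weights sum to 1/3.
So P(the prize voucher in locker 3 | the attendant opened locker 2) = (1/9) / (1/3) = 1/3.

1/3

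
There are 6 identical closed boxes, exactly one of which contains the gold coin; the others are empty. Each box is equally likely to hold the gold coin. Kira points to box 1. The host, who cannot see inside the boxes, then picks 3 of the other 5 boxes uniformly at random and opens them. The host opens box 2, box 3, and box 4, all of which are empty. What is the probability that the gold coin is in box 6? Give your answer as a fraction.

Apply Bayes' rule, conditioning on where the gold coin actually is.
If it is in any of boxes 1, 5, and 6 (prior 1/6 each): the host picks exactly this set with probability 1/10 regardless, and none is the prize; weight (1/6)·(1/10) = 1/60 each.
If it is in any of boxes 2, 3, and 4 (prior 1/6 each): that box was opened and seen not to hold the prize — ruled out; weight (1/6)·0 = 0 each.
The weights sum to 1/20.
So P(the gold coin in box 6 | the host opened box 2, box 3, and box 4) = (1/60) / (1/20) = 1/3.

1/3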